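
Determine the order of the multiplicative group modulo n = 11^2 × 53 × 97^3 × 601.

3100002048000

φ(3517636141349) = 3517636141349 · (1 − 1/11) · (1 − 1/53) · (1 − 1/97) · (1 − 1/601)
       = 3517636141349 · 29952000/33987151 = 3100002048000.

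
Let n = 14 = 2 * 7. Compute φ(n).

φ(2) = 2 − 1 = 1.
φ(7) = 7 − 1 = 6.
φ(14) = 1 × 6 = 6.

6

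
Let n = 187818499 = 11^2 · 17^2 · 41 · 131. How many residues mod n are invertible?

155584000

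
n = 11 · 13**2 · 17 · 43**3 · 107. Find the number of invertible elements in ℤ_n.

205464430080

φ(268854590147) = 268854590147 · (1 − 1/11) · (1 − 1/13) · (1 − 1/17) · (1 − 1/43) · (1 − 1/107)
       = 268854590147 · 8547840/11185031 = 205464430080.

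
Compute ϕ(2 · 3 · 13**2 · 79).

24336

φ(80106) = 80106 · (1 − 1/2) · (1 − 1/3) · (1 − 1/13) · (1 − 1/79)
       = 80106 · 1872/6162 = 24336.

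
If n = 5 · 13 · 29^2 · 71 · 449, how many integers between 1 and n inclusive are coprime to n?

1222287360

φ(1742665535) = 1742665535 · (1 − 1/5) · (1 − 1/13) · (1 − 1/29) · (1 − 1/71) · (1 − 1/449)
       = 1742665535 · 42147840/60091915 = 1222287360.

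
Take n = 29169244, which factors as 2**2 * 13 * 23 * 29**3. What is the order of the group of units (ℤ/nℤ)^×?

φ(29169244) = 29169244 · (1 − 1/2) · (1 − 1/13) · (1 − 1/23) · (1 − 1/29)
       = 29169244 · 7392/17342 = 12433344.

12433344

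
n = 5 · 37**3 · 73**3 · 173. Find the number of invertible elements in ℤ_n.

φ(5) = 5 − 1 = 4.
φ(37^3) = 37^2·(37−1) = 1369·36 = 49284.
φ(73^3) = 73^3 − 73^2 = 389017 − 5329 = 383688.
φ(173) = 173 − 1 = 172.
Multiply: 4 · 49284 · 383688 · 172 = 13009859421696.

13009859421696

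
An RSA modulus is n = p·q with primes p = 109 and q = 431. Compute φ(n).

φ(n) = (p − 1)(q − 1) = (109−1)(431−1) = 108·430 = 46440.

46440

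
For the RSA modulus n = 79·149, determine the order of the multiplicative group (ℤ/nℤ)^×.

11544

φ(pq) = (p−1)(q−1) = 78 · 148 = 11544.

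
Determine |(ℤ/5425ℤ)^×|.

3600

First factor: 5425 = 5^2 * 7 * 31.
φ(5^2) = 5^1·(5−1) = 5·4 = 20.
φ(7) = 7 − 1 = 6.
φ(31) = 31 − 1 = 30.
φ(5425) = 20 × 6 × 30 = 3600.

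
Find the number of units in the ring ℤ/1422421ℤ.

Factor 1422421: 1422421 = 7**3 * 11 * 13 * 29.
φ(7^3) = 7^2·(7−1) = 49·6 = 294.
φ(11) = 11 − 1 = 10.
φ(13) = 13 − 1 = 12.
φ(29) = 29 − 1 = 28.
φ(1422421) = 294 × 10 × 12 × 28 = 987840.

987840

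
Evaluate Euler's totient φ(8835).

8835 = 3 · 5 · 19 · 31.
φ(3) = 3 − 1 = 2.
φ(5) = 5 − 1 = 4.
φ(19) = 19 − 1 = 18.
φ(31) = 31 − 1 = 30.
φ(8835) = 2 × 4 × 18 × 30 = 4320.

4320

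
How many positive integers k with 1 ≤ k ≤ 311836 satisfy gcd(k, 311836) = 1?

127008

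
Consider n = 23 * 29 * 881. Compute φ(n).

φ(587627) = 587627 · (1 − 1/23) · (1 − 1/29) · (1 − 1/881)
       = 587627 · 542080/587627 = 542080.

542080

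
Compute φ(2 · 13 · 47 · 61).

φ(74542) = 74542 · (1 − 1/2) · (1 − 1/13) · (1 − 1/47) · (1 − 1/61)
       = 74542 · 33120/74542 = 33120.

33120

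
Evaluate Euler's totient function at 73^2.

5256

φ(73^2) = 73^1·(73−1) = 73·72 = 5256.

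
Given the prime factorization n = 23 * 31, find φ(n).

660

φ(23) = 23 − 1 = 22.
φ(31) = 31 − 1 = 30.
Multiply: 22 · 30 = 660.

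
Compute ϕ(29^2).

φ(29^2) = 29^1·(29−1) = 29·28 = 812.

812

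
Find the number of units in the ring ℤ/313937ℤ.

259200

313937 = 13 · 19 · 31 · 41.
φ(13) = 13 − 1 = 12.
φ(19) = 19 − 1 = 18.
φ(31) = 31 − 1 = 30.
φ(41) = 41 − 1 = 40.
Since φ is multiplicative, φ(313937) = 12 · 18 · 30 · 40 = 259200.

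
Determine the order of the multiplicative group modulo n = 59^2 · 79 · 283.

75270312

φ(77824717) = 77824717 · (1 − 1/59) · (1 − 1/79) · (1 − 1/283)
       = 77824717 · 1275768/1319063 = 75270312.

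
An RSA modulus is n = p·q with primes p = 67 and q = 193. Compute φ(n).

12672

φ(67) = 67 − 1 = 66.
φ(193) = 193 − 1 = 192.
φ(12931) = 66 × 192 = 12672.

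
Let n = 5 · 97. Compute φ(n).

384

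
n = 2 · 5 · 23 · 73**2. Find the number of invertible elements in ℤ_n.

φ(1225670) = 1225670 · (1 − 1/2) · (1 − 1/5) · (1 − 1/23) · (1 − 1/73)
       = 1225670 · 6336/16790 = 462528.

462528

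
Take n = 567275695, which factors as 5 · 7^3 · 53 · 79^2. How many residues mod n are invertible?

φ(5) = 5 − 1 = 4.
φ(7^3) = 7^3 − 7^2 = 343 − 49 = 294.
φ(53) = 53 − 1 = 52.
φ(79^2) = 79^1·(79−1) = 79·78 = 6162.
φ(567275695) = 4 × 294 × 52 × 6162 = 376818624.

376818624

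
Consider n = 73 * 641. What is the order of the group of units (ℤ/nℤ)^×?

46080

φ(46793) = 46793 · (1 − 1/73) · (1 − 1/641)
       = 46793 · 46080/46793 = 46080.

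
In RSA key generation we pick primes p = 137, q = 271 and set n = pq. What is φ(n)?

φ(n) = (p − 1)(q − 1) = (137−1)(271−1) = 136·270 = 36720.

36720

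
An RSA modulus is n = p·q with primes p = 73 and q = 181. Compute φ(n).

12960

φ(pq) = (p−1)(q−1) = 72 · 180 = 12960.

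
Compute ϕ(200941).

Prime factorization: 200941 = 13^2 · 29 · 41.
φ(200941) = 200941 · (1 − 1/13) · (1 − 1/29) · (1 − 1/41)
       = 200941 · 13440/15457 = 174720.

174720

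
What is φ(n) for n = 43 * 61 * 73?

φ(191479) = 191479 · (1 − 1/43) · (1 − 1/61) · (1 − 1/73)
       = 191479 · 181440/191479 = 181440.

181440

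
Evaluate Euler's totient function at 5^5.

φ(3125) = 3125 · (1 − 1/5)
       = 3125 · 4/5 = 2500.

2500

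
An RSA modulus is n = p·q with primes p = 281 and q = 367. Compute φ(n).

102480

φ(103127) = 103127 · (1 − 1/281) · (1 − 1/367)
       = 103127 · 102480/103127 = 102480.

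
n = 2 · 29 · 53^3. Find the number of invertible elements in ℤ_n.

4089904

φ(8634866) = 8634866 · (1 − 1/2) · (1 − 1/29) · (1 − 1/53)
       = 8634866 · 1456/3074 = 4089904.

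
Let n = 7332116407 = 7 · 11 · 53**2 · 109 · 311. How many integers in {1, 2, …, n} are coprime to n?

5536252800

φ(7) = 7 − 1 = 6.
φ(11) = 11 − 1 = 10.
φ(53^2) = 53^1·(53−1) = 53·52 = 2756.
φ(109) = 109 − 1 = 108.
φ(311) = 311 − 1 = 310.
Since φ is multiplicative, φ(7332116407) = 6 · 10 · 2756 · 108 · 310 = 5536252800.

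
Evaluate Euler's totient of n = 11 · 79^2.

φ(11) = 11 − 1 = 10.
φ(79^2) = 79^1·(79−1) = 79·78 = 6162.
Since φ is multiplicative, φ(68651) = 10 · 6162 = 61620.

61620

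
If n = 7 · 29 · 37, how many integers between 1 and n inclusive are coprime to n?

φ(7511) = 7511 · (1 − 1/7) · (1 − 1/29) · (1 − 1/37)
       = 7511 · 6048/7511 = 6048.

6048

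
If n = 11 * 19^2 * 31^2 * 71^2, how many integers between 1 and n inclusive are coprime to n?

15807582000

φ(11) = 11 − 1 = 10.
φ(19^2) = 19^2 − 19^1 = 361 − 19 = 342.
φ(31^2) = 31^2 − 31^1 = 961 − 31 = 930.
φ(71^2) = 71^2 − 71^1 = 5041 − 71 = 4970.
Since φ is multiplicative, φ(19237116371) = 10 · 342 · 930 · 4970 = 15807582000.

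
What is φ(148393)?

112896

First factor: 148393 = 7 · 17 · 29 · 43.
φ(7) = 7 − 1 = 6.
φ(17) = 17 − 1 = 16.
φ(29) = 29 − 1 = 28.
φ(43) = 43 − 1 = 42.
Since φ is multiplicative, φ(148393) = 6 · 16 · 28 · 42 = 112896.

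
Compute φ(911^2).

829010

φ(911^2) = 911^1·(911−1) = 911·910 = 829010.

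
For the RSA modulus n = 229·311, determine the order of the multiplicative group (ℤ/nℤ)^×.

φ(229) = 229 − 1 = 228.
φ(311) = 311 − 1 = 310.
Since φ is multiplicative, φ(71219) = 228 · 310 = 70680.

70680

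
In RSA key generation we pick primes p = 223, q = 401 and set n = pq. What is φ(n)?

88800

φ(89423) = 89423 · (1 − 1/223) · (1 − 1/401)
       = 89423 · 88800/89423 = 88800.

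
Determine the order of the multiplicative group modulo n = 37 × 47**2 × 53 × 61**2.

14812986240

φ(16118810129) = 16118810129 · (1 − 1/37) · (1 − 1/47) · (1 − 1/53) · (1 − 1/61)
       = 16118810129 · 5166720/5622187 = 14812986240.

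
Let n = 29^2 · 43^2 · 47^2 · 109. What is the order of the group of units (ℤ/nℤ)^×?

φ(374416622029) = 374416622029 · (1 − 1/29) · (1 − 1/43) · (1 − 1/47) · (1 − 1/109)
       = 374416622029 · 5842368/6388381 = 342415346112.

342415346112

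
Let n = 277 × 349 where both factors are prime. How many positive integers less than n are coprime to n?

96048

φ(96673) = 96673 · (1 − 1/277) · (1 − 1/349)
       = 96673 · 96048/96673 = 96048.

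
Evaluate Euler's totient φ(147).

Factor 147: 147 = 3 · 7^2.
φ(147) = 147 · (1 − 1/3) · (1 − 1/7)
       = 147 · 12/21 = 84.

84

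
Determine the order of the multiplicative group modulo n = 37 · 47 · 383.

632592

φ(37) = 37 − 1 = 36.
φ(47) = 47 − 1 = 46.
φ(383) = 383 − 1 = 382.
φ(666037) = 36 × 46 × 382 = 632592.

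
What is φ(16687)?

14400

Prime factorization: 16687 = 11 * 37 * 41.
φ(11) = 11 − 1 = 10.
φ(37) = 37 − 1 = 36.
φ(41) = 41 − 1 = 40.
Since φ is multiplicative, φ(16687) = 10 · 36 · 40 = 14400.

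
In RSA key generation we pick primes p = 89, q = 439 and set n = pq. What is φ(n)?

38544

φ(89) = 89 − 1 = 88.
φ(439) = 439 − 1 = 438.
Multiply: 88 · 438 = 38544.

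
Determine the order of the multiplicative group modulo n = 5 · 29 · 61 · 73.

483840

φ(645685) = 645685 · (1 − 1/5) · (1 − 1/29) · (1 − 1/61) · (1 − 1/73)
       = 645685 · 483840/645685 = 483840.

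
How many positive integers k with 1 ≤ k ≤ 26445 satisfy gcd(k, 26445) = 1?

13440

Factor 26445: 26445 = 3 × 5 × 41 × 43.
φ(26445) = 26445 · (1 − 1/3) · (1 − 1/5) · (1 − 1/41) · (1 − 1/43)
       = 26445 · 13440/26445 = 13440.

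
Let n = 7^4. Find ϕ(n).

φ(2401) = 2401 · (1 − 1/7)
       = 2401 · 6/7 = 2058.

2058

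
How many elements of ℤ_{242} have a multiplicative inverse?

First factor: 242 = 2 · 11^2.
φ(2) = 2 − 1 = 1.
φ(11^2) = 11^2 − 11^1 = 121 − 11 = 110.
Multiply: 1 · 110 = 110.

110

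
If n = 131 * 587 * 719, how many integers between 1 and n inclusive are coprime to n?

54697240

φ(55288943) = 55288943 · (1 − 1/131) · (1 − 1/587) · (1 − 1/719)
       = 55288943 · 54697240/55288943 = 54697240.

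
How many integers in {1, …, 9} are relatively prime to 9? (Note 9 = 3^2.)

φ(9) = 9 · (1 − 1/3)
       = 9 · 2/3 = 6.

6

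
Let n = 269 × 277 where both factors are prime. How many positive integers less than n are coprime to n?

φ(74513) = 74513 · (1 − 1/269) · (1 − 1/277)
       = 74513 · 73968/74513 = 73968.

73968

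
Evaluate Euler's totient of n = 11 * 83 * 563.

460840

φ(11) = 11 − 1 = 10.
φ(83) = 83 − 1 = 82.
φ(563) = 563 − 1 = 562.
φ(514019) = 10 × 82 × 562 = 460840.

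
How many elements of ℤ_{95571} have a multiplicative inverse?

95571 = 3**2 · 7 · 37 · 41.
φ(3^2) = 3^2 − 3^1 = 9 − 3 = 6.
φ(7) = 7 − 1 = 6.
φ(37) = 37 − 1 = 36.
φ(41) = 41 − 1 = 40.
Since φ is multiplicative, φ(95571) = 6 · 6 · 36 · 40 = 51840.

51840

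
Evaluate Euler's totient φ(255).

255 = 3 × 5 × 17.
φ(255) = 255 · (1 − 1/3) · (1 − 1/5) · (1 − 1/17)
       = 255 · 128/255 = 128.

128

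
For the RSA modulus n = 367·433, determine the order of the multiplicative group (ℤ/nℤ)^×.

158112

φ(pq) = (p−1)(q−1) = 366 · 432 = 158112.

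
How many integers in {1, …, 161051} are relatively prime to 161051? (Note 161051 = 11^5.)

146410

φ(11^5) = 11^4·(11−1) = 14641·10 = 146410.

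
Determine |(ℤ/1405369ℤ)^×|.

1086624

Factor 1405369: 1405369 = 7^2 * 23 * 29 * 43.
φ(1405369) = 1405369 · (1 − 1/7) · (1 − 1/23) · (1 − 1/29) · (1 − 1/43)
       = 1405369 · 155232/200767 = 1086624.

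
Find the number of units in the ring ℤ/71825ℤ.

49920

Factor 71825: 71825 = 5^2 · 13^2 · 17.
φ(71825) = 71825 · (1 − 1/5) · (1 − 1/13) · (1 − 1/17)
       = 71825 · 768/1105 = 49920.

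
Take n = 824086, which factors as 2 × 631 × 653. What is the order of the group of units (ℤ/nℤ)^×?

410760

φ(824086) = 824086 · (1 − 1/2) · (1 − 1/631) · (1 − 1/653)
       = 824086 · 410760/824086 = 410760.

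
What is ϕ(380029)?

316800

Factor 380029: 380029 = 13 · 23 · 31 · 41.
φ(380029) = 380029 · (1 − 1/13) · (1 − 1/23) · (1 − 1/31) · (1 − 1/41)
       = 380029 · 316800/380029 = 316800.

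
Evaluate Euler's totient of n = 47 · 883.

40572

φ(47) = 47 − 1 = 46.
φ(883) = 883 − 1 = 882.
φ(41501) = 46 × 882 = 40572.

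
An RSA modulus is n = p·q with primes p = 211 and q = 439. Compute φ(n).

91980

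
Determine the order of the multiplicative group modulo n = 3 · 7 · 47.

552

φ(3) = 3 − 1 = 2.
φ(7) = 7 − 1 = 6.
φ(47) = 47 − 1 = 46.
φ(987) = 2 × 6 × 46 = 552.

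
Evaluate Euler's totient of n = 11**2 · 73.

7920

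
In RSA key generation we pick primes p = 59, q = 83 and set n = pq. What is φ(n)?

4756

φ(n) = (p − 1)(q − 1) = (59−1)(83−1) = 58·82 = 4756.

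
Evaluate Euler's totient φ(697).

Prime factorization: 697 = 17 · 41.
φ(17) = 17 − 1 = 16.
φ(41) = 41 − 1 = 40.
Multiply: 16 · 40 = 640.

640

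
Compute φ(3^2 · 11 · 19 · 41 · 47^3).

4389724800

φ(8006933583) = 8006933583 · (1 − 1/3) · (1 − 1/11) · (1 − 1/19) · (1 − 1/41) · (1 − 1/47)
       = 8006933583 · 662400/1208229 = 4389724800.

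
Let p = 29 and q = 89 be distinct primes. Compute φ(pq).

φ(2581) = 2581 · (1 − 1/29) · (1 − 1/89)
       = 2581 · 2464/2581 = 2464.

2464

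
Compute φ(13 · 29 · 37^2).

447552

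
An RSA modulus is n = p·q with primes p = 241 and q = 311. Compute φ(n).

74400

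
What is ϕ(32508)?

First factor: 32508 = 2^2 · 3^3 · 7 · 43.
φ(32508) = 32508 · (1 − 1/2) · (1 − 1/3) · (1 − 1/7) · (1 − 1/43)
       = 32508 · 504/1806 = 9072.

9072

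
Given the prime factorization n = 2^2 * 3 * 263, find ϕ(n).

1048

φ(2^2) = 2^2 − 2^1 = 4 − 2 = 2.
φ(3) = 3 − 1 = 2.
φ(263) = 263 − 1 = 262.
Multiply: 2 · 2 · 262 = 1048.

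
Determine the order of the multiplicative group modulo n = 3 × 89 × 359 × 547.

φ(3) = 3 − 1 = 2.
φ(89) = 89 − 1 = 88.
φ(359) = 359 − 1 = 358.
φ(547) = 547 − 1 = 546.
Multiply: 2 · 88 · 358 · 546 = 34402368.

34402368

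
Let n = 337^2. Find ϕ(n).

φ(337^2) = 337^1·(337−1) = 337·336 = 113232.

113232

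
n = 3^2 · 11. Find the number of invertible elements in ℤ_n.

φ(3^2) = 3^2 − 3^1 = 9 − 3 = 6.
φ(11) = 11 − 1 = 10.
Since φ is multiplicative, φ(99) = 6 · 10 = 60.

60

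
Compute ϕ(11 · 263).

φ(11) = 11 − 1 = 10.
φ(263) = 263 − 1 = 262.
Multiply: 10 · 262 = 2620.

2620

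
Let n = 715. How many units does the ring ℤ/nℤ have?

480

First factor: 715 = 5 × 11 × 13.
φ(5) = 5 − 1 = 4.
φ(11) = 11 − 1 = 10.
φ(13) = 13 − 1 = 12.
Since φ is multiplicative, φ(715) = 4 · 10 · 12 = 480.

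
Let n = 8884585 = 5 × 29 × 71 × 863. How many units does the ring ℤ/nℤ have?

φ(8884585) = 8884585 · (1 − 1/5) · (1 − 1/29) · (1 − 1/71) · (1 − 1/863)
       = 8884585 · 6758080/8884585 = 6758080.

6758080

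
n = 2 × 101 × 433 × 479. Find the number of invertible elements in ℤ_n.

20649600

φ(41896214) = 41896214 · (1 − 1/2) · (1 − 1/101) · (1 − 1/433) · (1 − 1/479)
       = 41896214 · 20649600/41896214 = 20649600.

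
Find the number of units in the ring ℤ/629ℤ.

Factor 629: 629 = 17 * 37.
φ(629) = 629 · (1 − 1/17) · (1 − 1/37)
       = 629 · 576/629 = 576.

576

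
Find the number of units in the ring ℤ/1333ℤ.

1260

First factor: 1333 = 31 * 43.
φ(31) = 31 − 1 = 30.
φ(43) = 43 − 1 = 42.
Since φ is multiplicative, φ(1333) = 30 · 42 = 1260.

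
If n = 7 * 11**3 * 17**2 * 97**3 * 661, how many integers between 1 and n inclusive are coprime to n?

φ(1624391096986889) = 1624391096986889 · (1 − 1/7) · (1 − 1/11) · (1 − 1/17) · (1 − 1/97) · (1 − 1/661)
       = 1624391096986889 · 60825600/83929153 = 1177237700812800.

1177237700812800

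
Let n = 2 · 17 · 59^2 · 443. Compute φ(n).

24200384

φ(52430822) = 52430822 · (1 − 1/2) · (1 − 1/17) · (1 − 1/59) · (1 − 1/443)
       = 52430822 · 410176/888658 = 24200384.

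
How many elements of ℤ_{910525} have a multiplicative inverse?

First factor: 910525 = 5^2 · 7 · 11^2 · 43.
φ(910525) = 910525 · (1 − 1/5) · (1 − 1/7) · (1 − 1/11) · (1 − 1/43)
       = 910525 · 10080/16555 = 554400.

554400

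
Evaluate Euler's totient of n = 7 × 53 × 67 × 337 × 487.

3362591232

φ(4079505983) = 4079505983 · (1 − 1/7) · (1 − 1/53) · (1 − 1/67) · (1 − 1/337) · (1 − 1/487)
       = 4079505983 · 3362591232/4079505983 = 3362591232.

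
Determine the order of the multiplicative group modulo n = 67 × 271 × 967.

17214120

φ(67) = 67 − 1 = 66.
φ(271) = 271 − 1 = 270.
φ(967) = 967 − 1 = 966.
Since φ is multiplicative, φ(17557819) = 66 · 270 · 966 = 17214120.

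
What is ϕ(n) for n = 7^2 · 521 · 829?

18083520

φ(7^2) = 7^2 − 7^1 = 49 − 7 = 42.
φ(521) = 521 − 1 = 520.
φ(829) = 829 − 1 = 828.
φ(21163541) = 42 × 520 × 828 = 18083520.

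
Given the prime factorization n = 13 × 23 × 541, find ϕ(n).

142560

φ(13) = 13 − 1 = 12.
φ(23) = 23 − 1 = 22.
φ(541) = 541 − 1 = 540.
Since φ is multiplicative, φ(161759) = 12 · 22 · 540 = 142560.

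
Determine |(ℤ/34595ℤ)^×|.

34595 = 5 · 11 · 17 · 37.
φ(5) = 5 − 1 = 4.
φ(11) = 11 − 1 = 10.
φ(17) = 17 − 1 = 16.
φ(37) = 37 − 1 = 36.
Since φ is multiplicative, φ(34595) = 4 · 10 · 16 · 36 = 23040.

23040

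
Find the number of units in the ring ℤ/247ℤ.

216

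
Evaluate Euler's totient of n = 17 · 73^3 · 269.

φ(1778974741) = 1778974741 · (1 − 1/17) · (1 − 1/73) · (1 − 1/269)
       = 1778974741 · 308736/333829 = 1645254144.

1645254144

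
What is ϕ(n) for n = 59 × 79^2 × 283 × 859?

φ(89512934243) = 89512934243 · (1 − 1/59) · (1 − 1/79) · (1 − 1/283) · (1 − 1/859)
       = 89512934243 · 1094608944/1133075117 = 86474106576.

86474106576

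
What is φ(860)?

Factor 860: 860 = 2^2 · 5 · 43.
φ(860) = 860 · (1 − 1/2) · (1 − 1/5) · (1 − 1/43)
       = 860 · 168/430 = 336.

336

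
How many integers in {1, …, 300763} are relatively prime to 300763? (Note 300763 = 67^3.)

φ(67^3) = 67^3 − 67^2 = 300763 − 4489 = 296274.

296274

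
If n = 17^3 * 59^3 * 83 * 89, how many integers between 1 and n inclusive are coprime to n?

φ(17^3) = 17^3 − 17^2 = 4913 − 289 = 4624.
φ(59^3) = 59^2·(59−1) = 3481·58 = 201898.
φ(83) = 83 − 1 = 82.
φ(89) = 89 − 1 = 88.
Since φ is multiplicative, φ(7453682648449) = 4624 · 201898 · 82 · 88 = 6736686956032.

6736686956032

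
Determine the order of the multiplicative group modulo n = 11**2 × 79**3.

φ(11^2) = 11^2 − 11^1 = 121 − 11 = 110.
φ(79^3) = 79^3 − 79^2 = 493039 − 6241 = 486798.
φ(59657719) = 110 × 486798 = 53547780.

53547780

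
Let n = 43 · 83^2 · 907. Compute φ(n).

258981912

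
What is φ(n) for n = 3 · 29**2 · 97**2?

15122688

φ(23738907) = 23738907 · (1 − 1/3) · (1 − 1/29) · (1 − 1/97)
       = 23738907 · 5376/8439 = 15122688.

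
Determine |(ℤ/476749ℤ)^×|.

365040

Factor 476749: 476749 = 7 × 13^3 × 31.
φ(476749) = 476749 · (1 − 1/7) · (1 − 1/13) · (1 − 1/31)
       = 476749 · 2160/2821 = 365040.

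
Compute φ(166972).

73008

Factor 166972: 166972 = 2^2 · 13^3 · 19.
φ(2^2) = 2^1·(2−1) = 2·1 = 2.
φ(13^3) = 13^2·(13−1) = 169·12 = 2028.
φ(19) = 19 − 1 = 18.
Since φ is multiplicative, φ(166972) = 2 · 2028 · 18 = 73008.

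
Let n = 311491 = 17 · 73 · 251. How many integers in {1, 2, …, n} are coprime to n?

288000

φ(311491) = 311491 · (1 − 1/17) · (1 − 1/73) · (1 − 1/251)
       = 311491 · 288000/311491 = 288000.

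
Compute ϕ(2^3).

4

φ(8) = 8 · (1 − 1/2)
       = 8 · 1/2 = 4.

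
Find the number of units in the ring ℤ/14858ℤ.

6336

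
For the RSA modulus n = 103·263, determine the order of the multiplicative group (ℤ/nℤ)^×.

φ(n) = (p − 1)(q − 1) = (103−1)(263−1) = 102·262 = 26724.

26724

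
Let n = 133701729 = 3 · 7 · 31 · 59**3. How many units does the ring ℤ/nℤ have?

72683280

φ(3) = 3 − 1 = 2.
φ(7) = 7 − 1 = 6.
φ(31) = 31 − 1 = 30.
φ(59^3) = 59^3 − 59^2 = 205379 − 3481 = 201898.
Since φ is multiplicative, φ(133701729) = 2 · 6 · 30 · 201898 = 72683280.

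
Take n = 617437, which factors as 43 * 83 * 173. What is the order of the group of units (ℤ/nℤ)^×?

φ(617437) = 617437 · (1 − 1/43) · (1 − 1/83) · (1 − 1/173)
       = 617437 · 592368/617437 = 592368.

592368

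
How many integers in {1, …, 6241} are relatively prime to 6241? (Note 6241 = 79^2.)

6162

φ(6241) = 6241 · (1 − 1/79)
       = 6241 · 78/79 = 6162.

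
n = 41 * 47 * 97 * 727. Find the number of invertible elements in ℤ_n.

128240640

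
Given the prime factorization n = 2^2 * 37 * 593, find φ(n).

42624

φ(2^2) = 2^2 − 2^1 = 4 − 2 = 2.
φ(37) = 37 − 1 = 36.
φ(593) = 593 − 1 = 592.
φ(87764) = 2 × 36 × 592 = 42624.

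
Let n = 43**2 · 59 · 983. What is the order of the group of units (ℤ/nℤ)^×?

102862536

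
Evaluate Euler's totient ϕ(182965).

Factor 182965: 182965 = 5 · 23 · 37 · 43.
φ(5) = 5 − 1 = 4.
φ(23) = 23 − 1 = 22.
φ(37) = 37 − 1 = 36.
φ(43) = 43 − 1 = 42.
Since φ is multiplicative, φ(182965) = 4 · 22 · 36 · 42 = 133056.

133056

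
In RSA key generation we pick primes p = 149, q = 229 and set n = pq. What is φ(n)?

φ(34121) = 34121 · (1 − 1/149) · (1 − 1/229)
       = 34121 · 33744/34121 = 33744.

33744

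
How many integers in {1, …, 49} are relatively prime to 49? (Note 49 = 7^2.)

42

φ(49) = 49 · (1 − 1/7)
       = 49 · 6/7 = 42.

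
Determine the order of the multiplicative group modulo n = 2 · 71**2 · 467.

φ(2) = 2 − 1 = 1.
φ(71^2) = 71^2 − 71^1 = 5041 − 71 = 4970.
φ(467) = 467 − 1 = 466.
φ(4708294) = 1 × 4970 × 466 = 2316020.

2316020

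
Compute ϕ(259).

216

First factor: 259 = 7 · 37.
φ(7) = 7 − 1 = 6.
φ(37) = 37 − 1 = 36.
Multiply: 6 · 36 = 216.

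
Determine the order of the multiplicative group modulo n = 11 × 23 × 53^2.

606320

φ(11) = 11 − 1 = 10.
φ(23) = 23 − 1 = 22.
φ(53^2) = 53^1·(53−1) = 53·52 = 2756.
Since φ is multiplicative, φ(710677) = 10 · 22 · 2756 = 606320.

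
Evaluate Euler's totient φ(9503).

8064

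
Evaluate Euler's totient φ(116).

56

First factor: 116 = 2^2 * 29.
φ(2^2) = 2^2 − 2^1 = 4 − 2 = 2.
φ(29) = 29 − 1 = 28.
φ(116) = 2 × 28 = 56.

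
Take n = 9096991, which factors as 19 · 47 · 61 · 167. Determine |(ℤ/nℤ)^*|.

8246880

φ(19) = 19 − 1 = 18.
φ(47) = 47 − 1 = 46.
φ(61) = 61 − 1 = 60.
φ(167) = 167 − 1 = 166.
Since φ is multiplicative, φ(9096991) = 18 · 46 · 60 · 166 = 8246880.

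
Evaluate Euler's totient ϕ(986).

448

986 = 2 · 17 · 29.
φ(2) = 2 − 1 = 1.
φ(17) = 17 − 1 = 16.
φ(29) = 29 − 1 = 28.
Since φ is multiplicative, φ(986) = 1 · 16 · 28 = 448.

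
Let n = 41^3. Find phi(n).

67240

φ(68921) = 68921 · (1 − 1/41)
       = 68921 · 40/41 = 67240.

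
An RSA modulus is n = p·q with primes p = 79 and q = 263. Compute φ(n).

φ(79) = 79 − 1 = 78.
φ(263) = 263 − 1 = 262.
Since φ is multiplicative, φ(20777) = 78 · 262 = 20436.

20436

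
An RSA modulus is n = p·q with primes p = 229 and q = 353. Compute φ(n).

80256

For distinct primes, φ(pq) = (p−1)(q−1) = 228 × 352 = 80256.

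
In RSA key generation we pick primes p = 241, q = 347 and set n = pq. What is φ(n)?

φ(pq) = (p−1)(q−1) = 240 · 346 = 83040.

83040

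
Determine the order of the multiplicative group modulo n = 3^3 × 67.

1188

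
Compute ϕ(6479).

5400

Prime factorization: 6479 = 11 · 19 · 31.
φ(6479) = 6479 · (1 − 1/11) · (1 − 1/19) · (1 − 1/31)
       = 6479 · 5400/6479 = 5400.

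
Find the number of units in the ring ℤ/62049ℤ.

36288

62049 = 3 * 13 * 37 * 43.
φ(3) = 3 − 1 = 2.
φ(13) = 13 − 1 = 12.
φ(37) = 37 − 1 = 36.
φ(43) = 43 − 1 = 42.
φ(62049) = 2 × 12 × 36 × 42 = 36288.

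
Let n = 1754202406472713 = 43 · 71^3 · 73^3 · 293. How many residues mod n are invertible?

1660447298643840

φ(43) = 43 − 1 = 42.
φ(71^3) = 71^2·(71−1) = 5041·70 = 352870.
φ(73^3) = 73^2·(73−1) = 5329·72 = 383688.
φ(293) = 293 − 1 = 292.
Multiply: 42 · 352870 · 383688 · 292 = 1660447298643840.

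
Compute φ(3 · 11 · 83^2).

136120

φ(227337) = 227337 · (1 − 1/3) · (1 − 1/11) · (1 − 1/83)
       = 227337 · 1640/2739 = 136120.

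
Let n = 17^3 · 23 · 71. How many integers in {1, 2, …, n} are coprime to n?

7120960

φ(8022929) = 8022929 · (1 − 1/17) · (1 − 1/23) · (1 − 1/71)
       = 8022929 · 24640/27761 = 7120960.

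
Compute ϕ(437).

437 = 19 × 23.
φ(437) = 437 · (1 − 1/19) · (1 − 1/23)
       = 437 · 396/437 = 396.

396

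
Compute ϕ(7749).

Prime factorization: 7749 = 3^3 × 7 × 41.
φ(7749) = 7749 · (1 − 1/3) · (1 − 1/7) · (1 − 1/41)
       = 7749 · 480/861 = 4320.

4320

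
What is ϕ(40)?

16

Factor 40: 40 = 2^3 · 5.
φ(2^3) = 2^2·(2−1) = 4·1 = 4.
φ(5) = 5 − 1 = 4.
φ(40) = 4 × 4 = 16.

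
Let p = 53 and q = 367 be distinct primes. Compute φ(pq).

19032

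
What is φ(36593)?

Factor 36593: 36593 = 23 · 37 · 43.
φ(36593) = 36593 · (1 − 1/23) · (1 − 1/37) · (1 − 1/43)
       = 36593 · 33264/36593 = 33264.

33264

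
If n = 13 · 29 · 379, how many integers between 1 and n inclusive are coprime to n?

127008

φ(13) = 13 − 1 = 12.
φ(29) = 29 − 1 = 28.
φ(379) = 379 − 1 = 378.
Since φ is multiplicative, φ(142883) = 12 · 28 · 378 = 127008.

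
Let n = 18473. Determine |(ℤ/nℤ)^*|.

18473 = 7^2 * 13 * 29.
φ(7^2) = 7^2 − 7^1 = 49 − 7 = 42.
φ(13) = 13 − 1 = 12.
φ(29) = 29 − 1 = 28.
Multiply: 42 · 12 · 28 = 14112.

14112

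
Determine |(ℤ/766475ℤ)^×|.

Factor 766475: 766475 = 5^2 · 23 · 31 · 43.
φ(5^2) = 5^2 − 5^1 = 25 − 5 = 20.
φ(23) = 23 − 1 = 22.
φ(31) = 31 − 1 = 30.
φ(43) = 43 − 1 = 42.
φ(766475) = 20 × 22 × 30 × 42 = 554400.

554400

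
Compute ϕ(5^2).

20

φ(5^2) = 5^2 − 5^1 = 25 − 5 = 20.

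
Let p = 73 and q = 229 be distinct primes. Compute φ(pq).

16416

φ(73) = 73 − 1 = 72.
φ(229) = 229 − 1 = 228.
φ(16717) = 72 × 228 = 16416.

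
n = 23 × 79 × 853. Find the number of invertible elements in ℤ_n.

1462032

φ(1549901) = 1549901 · (1 − 1/23) · (1 − 1/79) · (1 − 1/853)
       = 1549901 · 1462032/1549901 = 1462032.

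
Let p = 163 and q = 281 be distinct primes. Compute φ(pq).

45360

φ(163) = 163 − 1 = 162.
φ(281) = 281 − 1 = 280.
Since φ is multiplicative, φ(45803) = 162 · 280 = 45360.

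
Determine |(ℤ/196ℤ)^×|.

84

Prime factorization: 196 = 2^2 · 7^2.
φ(196) = 196 · (1 − 1/2) · (1 − 1/7)
       = 196 · 6/14 = 84.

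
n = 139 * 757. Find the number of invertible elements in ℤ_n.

φ(105223) = 105223 · (1 − 1/139) · (1 − 1/757)
       = 105223 · 104328/105223 = 104328.

104328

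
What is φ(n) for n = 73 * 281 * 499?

φ(10235987) = 10235987 · (1 − 1/73) · (1 − 1/281) · (1 − 1/499)
       = 10235987 · 10039680/10235987 = 10039680.

10039680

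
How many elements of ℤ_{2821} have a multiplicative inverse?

Prime factorization: 2821 = 7 * 13 * 31.
φ(7) = 7 − 1 = 6.
φ(13) = 13 − 1 = 12.
φ(31) = 31 − 1 = 30.
Since φ is multiplicative, φ(2821) = 6 · 12 · 30 = 2160.

2160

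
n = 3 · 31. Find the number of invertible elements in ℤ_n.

60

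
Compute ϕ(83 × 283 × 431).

9943320

φ(10123759) = 10123759 · (1 − 1/83) · (1 − 1/283) · (1 − 1/431)
       = 10123759 · 9943320/10123759 = 9943320.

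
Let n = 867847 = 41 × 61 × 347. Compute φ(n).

830400

φ(867847) = 867847 · (1 − 1/41) · (1 − 1/61) · (1 − 1/347)
       = 867847 · 830400/867847 = 830400.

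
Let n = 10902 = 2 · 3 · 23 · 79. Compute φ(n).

3432

φ(2) = 2 − 1 = 1.
φ(3) = 3 − 1 = 2.
φ(23) = 23 − 1 = 22.
φ(79) = 79 − 1 = 78.
Since φ is multiplicative, φ(10902) = 1 · 2 · 22 · 78 = 3432.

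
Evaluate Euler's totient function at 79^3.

φ(79^3) = 79^3 − 79^2 = 493039 − 6241 = 486798.

486798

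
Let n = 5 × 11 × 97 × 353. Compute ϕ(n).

φ(5) = 5 − 1 = 4.
φ(11) = 11 − 1 = 10.
φ(97) = 97 − 1 = 96.
φ(353) = 353 − 1 = 352.
Since φ is multiplicative, φ(1883255) = 4 · 10 · 96 · 352 = 1351680.

1351680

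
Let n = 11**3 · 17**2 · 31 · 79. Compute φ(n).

770140800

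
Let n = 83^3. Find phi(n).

φ(571787) = 571787 · (1 − 1/83)
       = 571787 · 82/83 = 564898.

564898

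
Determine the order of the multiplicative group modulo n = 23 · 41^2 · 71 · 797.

φ(23) = 23 − 1 = 22.
φ(41^2) = 41^2 − 41^1 = 1681 − 41 = 1640.
φ(71) = 71 − 1 = 70.
φ(797) = 797 − 1 = 796.
φ(2187823181) = 22 × 1640 × 70 × 796 = 2010377600.

2010377600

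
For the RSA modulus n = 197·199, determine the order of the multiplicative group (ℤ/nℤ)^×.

38808

φ(197) = 197 − 1 = 196.
φ(199) = 199 − 1 = 198.
φ(39203) = 196 × 198 = 38808.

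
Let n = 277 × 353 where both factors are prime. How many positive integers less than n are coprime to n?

φ(pq) = (p−1)(q−1) = 276 · 352 = 97152.

97152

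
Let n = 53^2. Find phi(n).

φ(2809) = 2809 · (1 − 1/53)
       = 2809 · 52/53 = 2756.

2756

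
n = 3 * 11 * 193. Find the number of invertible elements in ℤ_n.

3840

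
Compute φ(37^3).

49284

φ(37^3) = 37^2·(37−1) = 1369·36 = 49284.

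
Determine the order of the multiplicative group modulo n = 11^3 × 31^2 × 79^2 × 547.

3786017835600

φ(11^3) = 11^3 − 11^2 = 1331 − 121 = 1210.
φ(31^2) = 31^2 − 31^1 = 961 − 31 = 930.
φ(79^2) = 79^1·(79−1) = 79·78 = 6162.
φ(547) = 547 − 1 = 546.
Since φ is multiplicative, φ(4366595391257) = 1210 · 930 · 6162 · 546 = 3786017835600.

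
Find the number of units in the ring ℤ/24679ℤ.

22176

Factor 24679: 24679 = 23 · 29 · 37.
φ(24679) = 24679 · (1 − 1/23) · (1 − 1/29) · (1 − 1/37)
       = 24679 · 22176/24679 = 22176.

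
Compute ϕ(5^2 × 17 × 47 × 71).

φ(1418225) = 1418225 · (1 − 1/5) · (1 − 1/17) · (1 − 1/47) · (1 − 1/71)
       = 1418225 · 206080/283645 = 1030400.

1030400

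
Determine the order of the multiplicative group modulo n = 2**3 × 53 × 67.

φ(28408) = 28408 · (1 − 1/2) · (1 − 1/53) · (1 − 1/67)
       = 28408 · 3432/7102 = 13728.

13728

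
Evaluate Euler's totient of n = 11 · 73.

φ(11) = 11 − 1 = 10.
φ(73) = 73 − 1 = 72.
φ(803) = 10 × 72 = 720.

720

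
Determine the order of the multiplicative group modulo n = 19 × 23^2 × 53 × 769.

φ(409648607) = 409648607 · (1 − 1/19) · (1 − 1/23) · (1 − 1/53) · (1 − 1/769)
       = 409648607 · 15814656/17810809 = 363737088.

363737088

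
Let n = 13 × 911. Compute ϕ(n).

φ(13) = 13 − 1 = 12.
φ(911) = 911 − 1 = 910.
φ(11843) = 12 × 910 = 10920.

10920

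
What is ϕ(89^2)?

φ(89^2) = 89^1·(89−1) = 89·88 = 7832.

7832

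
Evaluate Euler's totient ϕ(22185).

10752

First factor: 22185 = 3**2 · 5 · 17 · 29.
φ(3^2) = 3^2 − 3^1 = 9 − 3 = 6.
φ(5) = 5 − 1 = 4.
φ(17) = 17 − 1 = 16.
φ(29) = 29 − 1 = 28.
Since φ is multiplicative, φ(22185) = 6 · 4 · 16 · 28 = 10752.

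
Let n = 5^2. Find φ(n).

20

φ(25) = 25 · (1 − 1/5)
       = 25 · 4/5 = 20.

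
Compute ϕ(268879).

268879 = 13^2 · 37 · 43.
φ(13^2) = 13^1·(13−1) = 13·12 = 156.
φ(37) = 37 − 1 = 36.
φ(43) = 43 − 1 = 42.
φ(268879) = 156 × 36 × 42 = 235872.

235872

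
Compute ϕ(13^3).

2028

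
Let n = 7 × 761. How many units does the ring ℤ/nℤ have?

4560

φ(7) = 7 − 1 = 6.
φ(761) = 761 − 1 = 760.
φ(5327) = 6 × 760 = 4560.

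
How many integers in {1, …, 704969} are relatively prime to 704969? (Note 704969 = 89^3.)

φ(704969) = 704969 · (1 − 1/89)
       = 704969 · 88/89 = 697048.

697048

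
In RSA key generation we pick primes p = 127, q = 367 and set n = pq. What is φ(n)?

46116

φ(pq) = (p−1)(q−1) = 126 · 366 = 46116.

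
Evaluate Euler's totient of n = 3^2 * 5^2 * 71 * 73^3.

3222979200

φ(3^2) = 3^2 − 3^1 = 9 − 3 = 6.
φ(5^2) = 5^2 − 5^1 = 25 − 5 = 20.
φ(71) = 71 − 1 = 70.
φ(73^3) = 73^2·(73−1) = 5329·72 = 383688.
Since φ is multiplicative, φ(6214546575) = 6 · 20 · 70 · 383688 = 3222979200.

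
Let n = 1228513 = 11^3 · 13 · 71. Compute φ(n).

φ(1228513) = 1228513 · (1 − 1/11) · (1 − 1/13) · (1 − 1/71)
       = 1228513 · 8400/10153 = 1016400.

1016400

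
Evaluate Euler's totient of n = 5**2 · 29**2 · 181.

2923200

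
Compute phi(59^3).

201898

φ(59^3) = 59^3 − 59^2 = 205379 − 3481 = 201898.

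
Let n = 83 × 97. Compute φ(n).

φ(83) = 83 − 1 = 82.
φ(97) = 97 − 1 = 96.
φ(8051) = 82 × 96 = 7872.

7872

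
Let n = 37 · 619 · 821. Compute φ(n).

18243360

φ(37) = 37 − 1 = 36.
φ(619) = 619 − 1 = 618.
φ(821) = 821 − 1 = 820.
φ(18803363) = 36 × 618 × 820 = 18243360.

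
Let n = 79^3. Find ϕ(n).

486798

φ(79^3) = 79^3 − 79^2 = 493039 − 6241 = 486798.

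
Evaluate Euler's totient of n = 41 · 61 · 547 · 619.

809827200

φ(41) = 41 − 1 = 40.
φ(61) = 61 − 1 = 60.
φ(547) = 547 − 1 = 546.
φ(619) = 619 − 1 = 618.
Multiply: 40 · 60 · 546 · 618 = 809827200.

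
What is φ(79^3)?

φ(493039) = 493039 · (1 − 1/79)
       = 493039 · 78/79 = 486798.

486798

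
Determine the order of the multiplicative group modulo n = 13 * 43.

504

φ(13) = 13 − 1 = 12.
φ(43) = 43 − 1 = 42.
Multiply: 12 · 42 = 504.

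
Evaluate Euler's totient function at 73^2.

5256

φ(73^2) = 73^1·(73−1) = 73·72 = 5256.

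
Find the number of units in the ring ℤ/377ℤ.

336

377 = 13 · 29.
φ(377) = 377 · (1 − 1/13) · (1 − 1/29)
       = 377 · 336/377 = 336.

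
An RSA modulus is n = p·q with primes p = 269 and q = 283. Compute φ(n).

75576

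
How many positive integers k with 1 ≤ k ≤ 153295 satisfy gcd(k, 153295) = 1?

110880

Prime factorization: 153295 = 5 × 23 × 31 × 43.
φ(5) = 5 − 1 = 4.
φ(23) = 23 − 1 = 22.
φ(31) = 31 − 1 = 30.
φ(43) = 43 − 1 = 42.
φ(153295) = 4 × 22 × 30 × 42 = 110880.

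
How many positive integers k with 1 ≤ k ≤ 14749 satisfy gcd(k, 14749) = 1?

First factor: 14749 = 7^3 × 43.
φ(14749) = 14749 · (1 − 1/7) · (1 − 1/43)
       = 14749 · 252/301 = 12348.

12348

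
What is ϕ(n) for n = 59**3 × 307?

61780788

φ(63051353) = 63051353 · (1 − 1/59) · (1 − 1/307)
       = 63051353 · 17748/18113 = 61780788.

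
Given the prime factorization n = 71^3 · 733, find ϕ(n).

258300840

φ(71^3) = 71^2·(71−1) = 5041·70 = 352870.
φ(733) = 733 − 1 = 732.
φ(262348763) = 352870 × 732 = 258300840.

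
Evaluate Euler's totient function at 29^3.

φ(24389) = 24389 · (1 − 1/29)
       = 24389 · 28/29 = 23548.

23548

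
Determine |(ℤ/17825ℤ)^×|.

Factor 17825: 17825 = 5**2 · 23 · 31.
φ(17825) = 17825 · (1 − 1/5) · (1 − 1/23) · (1 − 1/31)
       = 17825 · 2640/3565 = 13200.

13200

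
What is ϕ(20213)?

17920

20213 = 17 · 29 · 41.
φ(17) = 17 − 1 = 16.
φ(29) = 29 − 1 = 28.
φ(41) = 41 − 1 = 40.
φ(20213) = 16 × 28 × 40 = 17920.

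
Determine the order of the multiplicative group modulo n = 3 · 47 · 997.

φ(3) = 3 − 1 = 2.
φ(47) = 47 − 1 = 46.
φ(997) = 997 − 1 = 996.
Multiply: 2 · 46 · 996 = 91632.

91632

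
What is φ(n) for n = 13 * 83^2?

81672

φ(13) = 13 − 1 = 12.
φ(83^2) = 83^2 − 83^1 = 6889 − 83 = 6806.
Since φ is multiplicative, φ(89557) = 12 · 6806 = 81672.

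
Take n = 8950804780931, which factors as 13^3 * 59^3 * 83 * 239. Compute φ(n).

7990809494304

φ(13^3) = 13^2·(13−1) = 169·12 = 2028.
φ(59^3) = 59^3 − 59^2 = 205379 − 3481 = 201898.
φ(83) = 83 − 1 = 82.
φ(239) = 239 − 1 = 238.
Since φ is multiplicative, φ(8950804780931) = 2028 · 201898 · 82 · 238 = 7990809494304.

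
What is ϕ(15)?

8

15 = 3 × 5.
φ(15) = 15 · (1 − 1/3) · (1 − 1/5)
       = 15 · 8/15 = 8.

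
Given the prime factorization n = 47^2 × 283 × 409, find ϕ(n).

248751072

φ(255685123) = 255685123 · (1 − 1/47) · (1 − 1/283) · (1 − 1/409)
       = 255685123 · 5292576/5440109 = 248751072.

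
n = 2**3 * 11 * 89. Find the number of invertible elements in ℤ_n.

3520

φ(2^3) = 2^2·(2−1) = 4·1 = 4.
φ(11) = 11 − 1 = 10.
φ(89) = 89 − 1 = 88.
φ(7832) = 4 × 10 × 88 = 3520.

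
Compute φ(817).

756

Prime factorization: 817 = 19 · 43.
φ(19) = 19 − 1 = 18.
φ(43) = 43 − 1 = 42.
φ(817) = 18 × 42 = 756.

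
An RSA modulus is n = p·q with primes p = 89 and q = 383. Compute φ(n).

33616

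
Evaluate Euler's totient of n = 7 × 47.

φ(7) = 7 − 1 = 6.
φ(47) = 47 − 1 = 46.
Multiply: 6 · 46 = 276.

276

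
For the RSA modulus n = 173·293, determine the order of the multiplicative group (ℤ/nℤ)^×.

50224

φ(50689) = 50689 · (1 − 1/173) · (1 − 1/293)
       = 50689 · 50224/50689 = 50224.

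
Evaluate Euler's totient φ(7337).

Factor 7337: 7337 = 11 × 23 × 29.
φ(7337) = 7337 · (1 − 1/11) · (1 − 1/23) · (1 − 1/29)
       = 7337 · 6160/7337 = 6160.

6160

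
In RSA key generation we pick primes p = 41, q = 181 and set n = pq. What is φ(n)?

φ(7421) = 7421 · (1 − 1/41) · (1 − 1/181)
       = 7421 · 7200/7421 = 7200.

7200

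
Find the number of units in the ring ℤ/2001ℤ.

2001 = 3 · 23 · 29.
φ(2001) = 2001 · (1 − 1/3) · (1 − 1/23) · (1 − 1/29)
       = 2001 · 1232/2001 = 1232.

1232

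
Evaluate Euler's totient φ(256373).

256373 = 13^2 × 37 × 41.
φ(256373) = 256373 · (1 − 1/13) · (1 − 1/37) · (1 − 1/41)
       = 256373 · 17280/19721 = 224640.

224640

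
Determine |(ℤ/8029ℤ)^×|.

6480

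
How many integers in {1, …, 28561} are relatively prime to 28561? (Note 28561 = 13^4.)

φ(13^4) = 13^4 − 13^3 = 28561 − 2197 = 26364.

26364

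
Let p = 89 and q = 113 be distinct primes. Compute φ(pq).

φ(n) = (p − 1)(q − 1) = (89−1)(113−1) = 88·112 = 9856.

9856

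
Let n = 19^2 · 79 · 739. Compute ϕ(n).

19686888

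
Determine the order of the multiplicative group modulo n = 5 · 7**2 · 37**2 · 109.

24167808

φ(5) = 5 − 1 = 4.
φ(7^2) = 7^1·(7−1) = 7·6 = 42.
φ(37^2) = 37^2 − 37^1 = 1369 − 37 = 1332.
φ(109) = 109 − 1 = 108.
Multiply: 4 · 42 · 1332 · 108 = 24167808.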